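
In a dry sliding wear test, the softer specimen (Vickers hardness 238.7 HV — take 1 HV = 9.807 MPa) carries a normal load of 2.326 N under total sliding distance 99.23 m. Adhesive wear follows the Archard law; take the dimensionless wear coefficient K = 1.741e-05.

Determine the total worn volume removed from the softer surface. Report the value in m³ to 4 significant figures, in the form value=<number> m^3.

value=1.717e-12 m^3

Each operation runs at exact precision. Intermediates appear rounded. Rounded once at the end, at four significant figures.
Hardness H = 238.7 HV × 9.807 MPa/HV = 2341 MPa = 2.341e+09 Pa.
Collected in SI base units: W = 2.326 N, H = 2.341e+09 Pa, K = 1.741e-05.
Worn volume V = K·W·L/H = 1.741e-05 · 2.326 · 99.23 / 2.341e+09 = 1.717e-12 m³.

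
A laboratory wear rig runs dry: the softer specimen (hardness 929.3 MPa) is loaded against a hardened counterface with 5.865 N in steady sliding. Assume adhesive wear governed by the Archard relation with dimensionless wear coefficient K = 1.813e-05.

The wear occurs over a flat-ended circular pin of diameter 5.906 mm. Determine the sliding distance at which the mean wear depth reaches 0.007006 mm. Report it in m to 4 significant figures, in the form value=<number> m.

value=1677 m

Intermediate values appear rounded. Each operation runs at full precision — a lone final rounding: 4 significant digits.
Hardness H = 929.3 MPa = 9.293e+08 Pa.
Pin diameter d = 5.906 mm = 0.005906 m. Contact area A = π·d²/4 = π·(0.005906 m)²/4 = 2.740e-05 m².
Depth limit h_lim = 0.007006 mm = 7.006e-06 m.
In SI base units, W = 5.865 N, H = 9.293e+08 Pa, K = 1.813e-05.
Wearable volume V_lim = h_lim·A = 7.006e-06 · 2.740e-05 = 1.919e-10 m³.
Life L = V_lim·H/(K·W) = 1.919e-10 · 9.293e+08 / (1.813e-05 · 5.865) = 1677 m.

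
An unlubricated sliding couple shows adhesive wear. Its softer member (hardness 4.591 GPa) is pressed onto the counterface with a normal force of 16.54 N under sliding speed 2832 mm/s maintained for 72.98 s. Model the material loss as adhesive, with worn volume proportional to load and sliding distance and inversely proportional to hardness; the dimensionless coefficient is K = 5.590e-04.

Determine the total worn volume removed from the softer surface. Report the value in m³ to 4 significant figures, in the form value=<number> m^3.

Intermediates are displayed rounded. All arithmetic holds full float precision, and rounded just once to four significant figures.
Convert: Sliding speed v = 2832 mm/s = 2.832 m/s. Path length L = v·t = 2.832 m/s × 72.98 s = 206.7 m.
Convert: Hardness H = 4.591 GPa = 4.591e+09 Pa.
SI base units throughout: W = 16.54 N, H = 4.591e+09 Pa, K = 5.590e-04.
Volume removed: V = K·W·L/H = 5.590e-04 · 16.54 · 206.7 / 4.591e+09 = 4.162e-10 m³.

value=4.162e-10 m^3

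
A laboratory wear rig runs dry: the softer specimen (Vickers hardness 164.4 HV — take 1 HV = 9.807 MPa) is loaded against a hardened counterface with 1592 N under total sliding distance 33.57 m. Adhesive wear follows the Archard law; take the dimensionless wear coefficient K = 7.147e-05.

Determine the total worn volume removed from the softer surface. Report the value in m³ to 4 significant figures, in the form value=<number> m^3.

value=2.369e-09 m^3

Every step keeps full precision; intermediates are displayed rounded — one last rounding, at 4 significant figures.
Convert: Hardness H = 164.4 HV × 9.807 MPa/HV = 1612 MPa = 1.612e+09 Pa.
SI base units throughout: W = 1592 N, H = 1.612e+09 Pa, K = 7.147e-05.
Volume removed: V = K·W·L/H = 7.147e-05 · 1592 · 33.57 / 1.612e+09 = 2.369e-09 m³.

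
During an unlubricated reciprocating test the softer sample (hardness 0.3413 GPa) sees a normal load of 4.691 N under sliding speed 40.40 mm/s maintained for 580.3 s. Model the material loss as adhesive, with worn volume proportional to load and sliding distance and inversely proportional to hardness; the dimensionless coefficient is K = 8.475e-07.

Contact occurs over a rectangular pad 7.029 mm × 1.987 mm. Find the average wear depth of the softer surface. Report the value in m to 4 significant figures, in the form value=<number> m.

All working math runs at exact precision — the intermediates are printed rounded. Rounded just once: 4 significant figures.
Sliding speed v = 40.40 mm/s = 0.04040 m/s. Distance covered L = v·t = 0.04040 m/s × 580.3 s = 23.44 m.
Hardness H = 0.3413 GPa = 3.413e+08 Pa.
Pad sides 7.029 mm × 1.987 mm = 0.007029 m × 0.001987 m. Contact area A = 0.007029 m × 0.001987 m = 1.397e-05 m².
In SI base units: W = 4.691 N, H = 3.413e+08 Pa, K = 8.475e-07.
Worn volume V = K·W·L/H = 8.475e-07 · 4.691 · 23.44 / 3.413e+08 = 2.731e-13 m³.
Depth h = V/A = 2.731e-13 / 1.397e-05 = 1.955e-08 m.

value=1.955e-08 m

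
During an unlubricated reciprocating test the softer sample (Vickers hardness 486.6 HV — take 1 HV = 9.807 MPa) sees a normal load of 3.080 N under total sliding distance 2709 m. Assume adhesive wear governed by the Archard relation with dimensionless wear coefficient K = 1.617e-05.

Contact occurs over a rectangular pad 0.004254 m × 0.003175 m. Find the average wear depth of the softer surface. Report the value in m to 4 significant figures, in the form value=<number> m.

Every step keeps full float precision, and intermediate values are displayed rounded, and a single final rounding to 4 significant digits.
Hardness H = 486.6 HV × 9.807 MPa/HV = 4772 MPa = 4.772e+09 Pa.
Contact area A = 0.004254 m × 0.003175 m = 1.351e-05 m².
As SI base values: W = 3.080 N, H = 4.772e+09 Pa, K = 1.617e-05.
Worn volume V = K·W·L/H = 1.617e-05 · 3.080 · 2709 / 4.772e+09 = 2.827e-11 m³.
Mean wear depth h = V/A = 2.827e-11 / 1.351e-05 = 2.093e-06 m.

value=2.093e-06 m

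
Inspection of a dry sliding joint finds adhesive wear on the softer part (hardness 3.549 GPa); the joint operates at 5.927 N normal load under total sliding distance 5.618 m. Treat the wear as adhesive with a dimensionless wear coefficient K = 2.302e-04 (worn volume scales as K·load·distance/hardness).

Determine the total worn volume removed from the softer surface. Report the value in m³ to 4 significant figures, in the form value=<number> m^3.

value=2.160e-12 m^3

Intermediate values appear rounded, and all working math runs at exact precision. Rounded once at the end to four significant digits.
Hardness H = 3.549 GPa = 3.549e+09 Pa.
In SI base units, W = 5.927 N, H = 3.549e+09 Pa, K = 2.302e-04.
By Archard's law, V = K·W·L/H = 2.302e-04 · 5.927 · 5.618 / 3.549e+09 = 2.160e-12 m³.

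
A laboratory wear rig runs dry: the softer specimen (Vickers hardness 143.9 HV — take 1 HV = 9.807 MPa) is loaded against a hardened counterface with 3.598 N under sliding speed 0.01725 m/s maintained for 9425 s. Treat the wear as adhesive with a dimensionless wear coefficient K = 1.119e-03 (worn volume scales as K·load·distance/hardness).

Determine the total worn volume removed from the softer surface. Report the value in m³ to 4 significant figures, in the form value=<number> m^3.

value=4.638e-10 m^3

All working math holds exact precision; intermediates appear rounded; rounded once at the end to 4 significant figures.
Distance L = v·t = 0.01725 m/s × 9425 s = 162.6 m.
Hardness H = 143.9 HV × 9.807 MPa/HV = 1411 MPa = 1.411e+09 Pa.
Working in SI base units: W = 3.598 N, H = 1.411e+09 Pa, K = 1.119e-03.
Archard relation: V = K·W·L/H = 1.119e-03 · 3.598 · 162.6 / 1.411e+09 = 4.638e-10 m³.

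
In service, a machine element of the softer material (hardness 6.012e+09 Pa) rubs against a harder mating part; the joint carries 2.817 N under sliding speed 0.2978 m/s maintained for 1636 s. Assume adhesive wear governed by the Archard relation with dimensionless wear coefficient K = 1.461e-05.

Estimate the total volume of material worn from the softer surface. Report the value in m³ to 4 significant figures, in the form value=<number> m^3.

The intermediates are printed rounded — every step keeps full float precision, and one last rounding: four significant figures.
Convert: Distance L = v·t = 0.2978 m/s × 1636 s = 487.2 m.
Collected in SI base units: W = 2.817 N, H = 6.012e+09 Pa, K = 1.461e-05.
Apply Archard: V = K·W·L/H = 1.461e-05 · 2.817 · 487.2 / 6.012e+09 = 3.335e-12 m³.

value=3.335e-12 m^3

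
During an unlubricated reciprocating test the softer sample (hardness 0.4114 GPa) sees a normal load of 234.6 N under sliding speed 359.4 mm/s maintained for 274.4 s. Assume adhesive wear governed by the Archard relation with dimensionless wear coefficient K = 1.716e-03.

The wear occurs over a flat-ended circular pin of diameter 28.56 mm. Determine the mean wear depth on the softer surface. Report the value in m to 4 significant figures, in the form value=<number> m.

The algebra carries full float precision. Quoted intermediates are rounded, and rounded once at the end to four significant digits.
Sliding speed v = 359.4 mm/s = 0.3594 m/s. Distance L = v·t = 0.3594 m/s × 274.4 s = 98.62 m.
Hardness H = 0.4114 GPa = 4.114e+08 Pa.
Pin diameter d = 28.56 mm = 0.02856 m. Contact area A = π·d²/4 = π·(0.02856 m)²/4 = 6.406e-04 m².
In SI base units: W = 234.6 N, H = 4.114e+08 Pa, K = 1.716e-03.
Archard volume V = K·W·L/H = 1.716e-03 · 234.6 · 98.62 / 4.114e+08 = 9.650e-08 m³.
Wear depth h = V/A = 9.650e-08 / 6.406e-04 = 1.506e-04 m.

value=1.506e-04 m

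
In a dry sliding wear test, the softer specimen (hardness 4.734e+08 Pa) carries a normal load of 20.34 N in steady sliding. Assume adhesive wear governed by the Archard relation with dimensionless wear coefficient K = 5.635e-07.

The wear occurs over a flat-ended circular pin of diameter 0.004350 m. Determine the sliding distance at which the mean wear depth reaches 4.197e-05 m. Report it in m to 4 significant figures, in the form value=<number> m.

All working math carries full precision; intermediate values are printed rounded; rounded once at the end: 4 significant digits.
Contact area A = π·d²/4 = π·(0.004350 m)²/4 = 1.486e-05 m².
Restated in SI base units: W = 20.34 N, H = 4.734e+08 Pa, K = 5.635e-07.
At the depth limit, V_lim = h_lim·A = 4.197e-05 · 1.486e-05 = 6.237e-10 m³.
Life L = V_lim·H/(K·W) = 6.237e-10 · 4.734e+08 / (5.635e-07 · 20.34) = 2.576e+04 m.

value=2.576e+04 m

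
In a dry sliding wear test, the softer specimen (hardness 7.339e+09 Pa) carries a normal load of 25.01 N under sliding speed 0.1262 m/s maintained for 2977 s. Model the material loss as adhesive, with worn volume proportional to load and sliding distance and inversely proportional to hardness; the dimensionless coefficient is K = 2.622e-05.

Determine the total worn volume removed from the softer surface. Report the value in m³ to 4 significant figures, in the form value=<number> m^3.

value=3.357e-11 m^3

The computation keeps full precision — intermediates are shown rounded, and one final rounding, at 4 significant figures.
Convert: Sliding distance L = v·t = 0.1262 m/s × 2977 s = 375.7 m.
In SI base units, W = 25.01 N, H = 7.339e+09 Pa, K = 2.622e-05.
Wear volume V = K·W·L/H = 2.622e-05 · 25.01 · 375.7 / 7.339e+09 = 3.357e-11 m³.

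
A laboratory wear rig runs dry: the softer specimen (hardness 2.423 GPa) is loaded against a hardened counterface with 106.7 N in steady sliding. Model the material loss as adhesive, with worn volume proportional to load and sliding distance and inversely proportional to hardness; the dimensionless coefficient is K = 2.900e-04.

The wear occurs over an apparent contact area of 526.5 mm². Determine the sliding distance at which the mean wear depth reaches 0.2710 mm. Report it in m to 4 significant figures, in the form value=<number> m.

The intermediates appear rounded, and all working math keeps exact precision. Rounded just once: four significant figures.
Convert: Hardness H = 2.423 GPa = 2.423e+09 Pa.
Convert: Contact area A = 526.5 mm² = 5.265e-04 m².
Convert: Depth limit h_lim = 0.2710 mm = 2.710e-04 m.
In SI base units: W = 106.7 N, H = 2.423e+09 Pa, K = 2.900e-04.
Volume at the limit: V_lim = h_lim·A = 2.710e-04 · 5.265e-04 = 1.427e-07 m³.
Life L = V_lim·H/(K·W) = 1.427e-07 · 2.423e+09 / (2.900e-04 · 106.7) = 1.117e+04 m.

value=1.117e+04 m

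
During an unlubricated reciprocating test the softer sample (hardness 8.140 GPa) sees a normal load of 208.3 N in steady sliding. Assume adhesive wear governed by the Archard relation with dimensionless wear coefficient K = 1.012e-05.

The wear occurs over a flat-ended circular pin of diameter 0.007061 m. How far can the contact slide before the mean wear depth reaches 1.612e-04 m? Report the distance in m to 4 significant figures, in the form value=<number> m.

value=2.437e+04 m

Printed values are rounded. Every step maintains exact precision — rounded just once to four significant figures.
Convert: Hardness H = 8.140 GPa = 8.140e+09 Pa.
Convert: Contact area A = π·d²/4 = π·(0.007061 m)²/4 = 3.916e-05 m².
Working in SI base units: W = 208.3 N, H = 8.140e+09 Pa, K = 1.012e-05.
Permissible volume V_lim = h_lim·A = 1.612e-04 · 3.916e-05 = 6.312e-09 m³.
So the life L = V_lim·H/(K·W) = 6.312e-09 · 8.140e+09 / (1.012e-05 · 208.3) = 2.437e+04 m.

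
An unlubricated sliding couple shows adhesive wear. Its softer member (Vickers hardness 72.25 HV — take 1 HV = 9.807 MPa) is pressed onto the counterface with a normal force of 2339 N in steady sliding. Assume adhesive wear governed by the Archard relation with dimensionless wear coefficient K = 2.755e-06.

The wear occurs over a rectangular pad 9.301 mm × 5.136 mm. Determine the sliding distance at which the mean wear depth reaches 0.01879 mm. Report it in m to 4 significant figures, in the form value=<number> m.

value=98.70 m

The intermediates are shown rounded, and all arithmetic keeps full precision — rounded once at the end to 4 significant figures.
Hardness H = 72.25 HV × 9.807 MPa/HV = 708.6 MPa = 7.086e+08 Pa.
Pad sides 9.301 mm × 5.136 mm = 0.009301 m × 0.005136 m. Contact area A = 0.009301 m × 0.005136 m = 4.777e-05 m².
Depth limit h_lim = 0.01879 mm = 1.879e-05 m.
As SI base values: W = 2339 N, H = 7.086e+08 Pa, K = 2.755e-06.
At the depth limit, V_lim = h_lim·A = 1.879e-05 · 4.777e-05 = 8.976e-10 m³.
Thus life L = V_lim·H/(K·W) = 8.976e-10 · 7.086e+08 / (2.755e-06 · 2339) = 98.70 m.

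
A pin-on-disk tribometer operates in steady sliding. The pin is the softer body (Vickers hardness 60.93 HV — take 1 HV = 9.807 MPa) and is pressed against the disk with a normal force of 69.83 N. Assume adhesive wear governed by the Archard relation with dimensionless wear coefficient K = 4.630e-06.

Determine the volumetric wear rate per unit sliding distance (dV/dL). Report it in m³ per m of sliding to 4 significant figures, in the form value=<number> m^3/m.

Every step holds full precision. Quoted intermediates are rounded — rounded once at the end, at 4 significant digits.
Convert: Hardness H = 60.93 HV × 9.807 MPa/HV = 597.5 MPa = 5.975e+08 Pa.
Expressed in SI base units: W = 69.83 N, H = 5.975e+08 Pa, K = 4.630e-06.
Wear rate dV/dL = K·W/H: 4.630e-06 · 69.83 / 5.975e+08 = 5.411e-13 m³/m.

value=5.411e-13 m^3/m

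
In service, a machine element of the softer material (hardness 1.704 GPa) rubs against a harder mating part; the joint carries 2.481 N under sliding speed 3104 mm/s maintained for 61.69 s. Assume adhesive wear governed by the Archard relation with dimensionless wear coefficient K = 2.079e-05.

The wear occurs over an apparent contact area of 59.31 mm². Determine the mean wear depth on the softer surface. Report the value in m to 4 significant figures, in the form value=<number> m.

All arithmetic carries full precision. The intermediates are printed rounded; one last rounding to four significant digits.
Convert: Sliding speed v = 3104 mm/s = 3.104 m/s. The distance L = v·t = 3.104 m/s × 61.69 s = 191.5 m.
Convert: Hardness H = 1.704 GPa = 1.704e+09 Pa.
Convert: Contact area A = 59.31 mm² = 5.931e-05 m².
In SI base units: W = 2.481 N, H = 1.704e+09 Pa, K = 2.079e-05.
Worn volume V = K·W·L/H = 2.079e-05 · 2.481 · 191.5 / 1.704e+09 = 5.796e-12 m³.
Depth of wear h = V/A = 5.796e-12 / 5.931e-05 = 9.773e-08 m.

value=9.773e-08 m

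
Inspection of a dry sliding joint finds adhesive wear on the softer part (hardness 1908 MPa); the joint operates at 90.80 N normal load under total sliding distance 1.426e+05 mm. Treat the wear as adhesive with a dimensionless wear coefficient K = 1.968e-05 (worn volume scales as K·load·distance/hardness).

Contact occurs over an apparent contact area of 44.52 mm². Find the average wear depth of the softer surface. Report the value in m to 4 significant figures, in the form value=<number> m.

Printed values are rounded; every step carries full float precision — one last rounding: 4 significant figures.
Convert: Distance covered L = 1.426e+05 mm = 142.6 m.
Convert: Hardness H = 1908 MPa = 1.908e+09 Pa.
Convert: Contact area A = 44.52 mm² = 4.452e-05 m².
In SI base units, W = 90.80 N, H = 1.908e+09 Pa, K = 1.968e-05.
Archard volume V = K·W·L/H = 1.968e-05 · 90.80 · 142.6 / 1.908e+09 = 1.336e-10 m³.
Mean wear depth h = V/A = 1.336e-10 / 4.452e-05 = 3.000e-06 m.

value=3.000e-06 m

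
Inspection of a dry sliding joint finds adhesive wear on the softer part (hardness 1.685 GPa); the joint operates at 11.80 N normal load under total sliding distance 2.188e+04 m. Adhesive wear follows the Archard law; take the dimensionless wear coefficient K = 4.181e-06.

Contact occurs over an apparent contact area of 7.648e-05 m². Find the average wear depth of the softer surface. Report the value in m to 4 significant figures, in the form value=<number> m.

value=8.376e-06 m

Intermediate values are shown rounded. All arithmetic holds full precision — rounded once at the end: 4 significant figures.
Hardness H = 1.685 GPa = 1.685e+09 Pa.
As SI base values: W = 11.80 N, H = 1.685e+09 Pa, K = 4.181e-06.
By Archard's law, V = K·W·L/H = 4.181e-06 · 11.80 · 2.188e+04 / 1.685e+09 = 6.406e-10 m³.
Mean depth h = V/A = 6.406e-10 / 7.648e-05 = 8.376e-06 m.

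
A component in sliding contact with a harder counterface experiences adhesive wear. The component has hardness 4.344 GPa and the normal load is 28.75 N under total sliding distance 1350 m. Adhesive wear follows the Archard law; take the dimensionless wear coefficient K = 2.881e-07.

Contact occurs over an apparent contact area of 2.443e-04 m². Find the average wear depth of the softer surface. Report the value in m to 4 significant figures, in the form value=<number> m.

All arithmetic carries full precision — intermediates are displayed rounded. Rounded just once: 4 significant figures.
Convert: Hardness H = 4.344 GPa = 4.344e+09 Pa.
Collected in SI base units: W = 28.75 N, H = 4.344e+09 Pa, K = 2.881e-07.
Wear volume V = K·W·L/H = 2.881e-07 · 28.75 · 1350 / 4.344e+09 = 2.574e-12 m³.
Wear depth h = V/A = 2.574e-12 / 2.443e-04 = 1.054e-08 m.

value=1.054e-08 m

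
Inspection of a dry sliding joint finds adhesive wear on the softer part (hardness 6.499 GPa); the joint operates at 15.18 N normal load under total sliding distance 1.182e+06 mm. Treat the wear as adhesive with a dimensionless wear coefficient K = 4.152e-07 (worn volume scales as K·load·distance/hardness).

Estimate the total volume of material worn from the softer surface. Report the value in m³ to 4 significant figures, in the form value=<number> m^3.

Every step keeps full precision, and intermediates are printed rounded, and rounded just once to 4 significant digits.
Convert: Sliding distance L = 1.182e+06 mm = 1182 m.
Convert: Hardness H = 6.499 GPa = 6.499e+09 Pa.
SI base units throughout: W = 15.18 N, H = 6.499e+09 Pa, K = 4.152e-07.
Volume removed: V = K·W·L/H = 4.152e-07 · 15.18 · 1182 / 6.499e+09 = 1.146e-12 m³.

value=1.146e-12 m^3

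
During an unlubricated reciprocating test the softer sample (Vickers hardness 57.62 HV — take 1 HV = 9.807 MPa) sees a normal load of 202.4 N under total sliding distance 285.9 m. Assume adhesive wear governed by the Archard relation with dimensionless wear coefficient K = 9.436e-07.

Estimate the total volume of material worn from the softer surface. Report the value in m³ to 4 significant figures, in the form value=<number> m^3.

Each operation holds exact precision, and printed values are rounded; one last rounding to four significant figures.
Convert: Hardness H = 57.62 HV × 9.807 MPa/HV = 565.1 MPa = 5.651e+08 Pa.
Working in SI base units: W = 202.4 N, H = 5.651e+08 Pa, K = 9.436e-07.
Archard volume V = K·W·L/H = 9.436e-07 · 202.4 · 285.9 / 5.651e+08 = 9.663e-11 m³.

value=9.663e-11 m^3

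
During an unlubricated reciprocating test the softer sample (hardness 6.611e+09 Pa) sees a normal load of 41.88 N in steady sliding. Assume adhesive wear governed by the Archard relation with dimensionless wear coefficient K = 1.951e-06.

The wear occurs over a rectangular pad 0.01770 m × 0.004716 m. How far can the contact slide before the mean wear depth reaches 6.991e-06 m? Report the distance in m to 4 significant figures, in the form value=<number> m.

Intermediate values appear rounded; all working math holds full float precision. Rounded once at the end, at four significant figures.
Convert: Contact area A = 0.01770 m × 0.004716 m = 8.347e-05 m².
Collected in SI base units: W = 41.88 N, H = 6.611e+09 Pa, K = 1.951e-06.
Permissible volume V_lim = h_lim·A = 6.991e-06 · 8.347e-05 = 5.836e-10 m³.
Thus life L = V_lim·H/(K·W) = 5.836e-10 · 6.611e+09 / (1.951e-06 · 41.88) = 4.722e+04 m.

value=4.722e+04 m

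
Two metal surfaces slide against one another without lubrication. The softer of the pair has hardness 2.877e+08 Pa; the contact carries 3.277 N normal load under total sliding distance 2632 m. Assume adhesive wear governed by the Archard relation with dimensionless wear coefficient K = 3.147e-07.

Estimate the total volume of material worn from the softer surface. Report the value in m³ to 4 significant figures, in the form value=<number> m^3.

value=9.435e-12 m^3

Intermediate values appear rounded. The computation maintains exact precision, and one last rounding, at 4 significant digits.
Restated in SI base units: W = 3.277 N, H = 2.877e+08 Pa, K = 3.147e-07.
By Archard's law, V = K·W·L/H = 3.147e-07 · 3.277 · 2632 / 2.877e+08 = 9.435e-12 m³.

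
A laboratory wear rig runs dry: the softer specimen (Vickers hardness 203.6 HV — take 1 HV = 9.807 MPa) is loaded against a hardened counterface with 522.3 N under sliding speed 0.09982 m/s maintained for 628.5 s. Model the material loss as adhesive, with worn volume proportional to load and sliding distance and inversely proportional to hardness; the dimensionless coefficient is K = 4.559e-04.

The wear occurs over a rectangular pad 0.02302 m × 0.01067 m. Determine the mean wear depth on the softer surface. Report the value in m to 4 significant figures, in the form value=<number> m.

Intermediates are shown rounded. All working math holds exact precision, and rounded once at the end to four significant figures.
Convert: Distance covered L = v·t = 0.09982 m/s × 628.5 s = 62.74 m.
Convert: Hardness H = 203.6 HV × 9.807 MPa/HV = 1997 MPa = 1.997e+09 Pa.
Convert: Contact area A = 0.02302 m × 0.01067 m = 2.456e-04 m².
In SI base units: W = 522.3 N, H = 1.997e+09 Pa, K = 4.559e-04.
Archard volume V = K·W·L/H = 4.559e-04 · 522.3 · 62.74 / 1.997e+09 = 7.482e-09 m³.
Depth h = V/A = 7.482e-09 / 2.456e-04 = 3.046e-05 m.

value=3.046e-05 m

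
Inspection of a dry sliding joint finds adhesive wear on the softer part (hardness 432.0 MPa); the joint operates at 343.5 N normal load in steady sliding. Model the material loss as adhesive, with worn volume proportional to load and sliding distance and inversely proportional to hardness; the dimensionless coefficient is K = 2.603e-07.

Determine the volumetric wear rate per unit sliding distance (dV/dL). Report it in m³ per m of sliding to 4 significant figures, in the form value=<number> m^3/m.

value=2.070e-13 m^3/m

Intermediates appear rounded. All arithmetic holds exact precision; a single final rounding to 4 significant digits.
Convert: Hardness H = 432.0 MPa = 4.320e+08 Pa.
In SI base units: W = 343.5 N, H = 4.320e+08 Pa, K = 2.603e-07.
Rate of wear dV/dL = K·W/H, so: 2.603e-07 · 343.5 / 4.320e+08 = 2.070e-13 m³/m.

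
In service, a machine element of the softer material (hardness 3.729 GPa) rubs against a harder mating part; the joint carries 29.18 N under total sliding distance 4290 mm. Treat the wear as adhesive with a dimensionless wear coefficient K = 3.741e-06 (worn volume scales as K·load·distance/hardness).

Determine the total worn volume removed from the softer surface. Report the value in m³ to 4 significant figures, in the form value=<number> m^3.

The algebra runs at full precision, and quoted intermediates are rounded. Rounded once at the end: four significant figures.
Total distance L = 4290 mm = 4.290 m.
Hardness H = 3.729 GPa = 3.729e+09 Pa.
Collected in SI base units: W = 29.18 N, H = 3.729e+09 Pa, K = 3.741e-06.
Wear volume V = K·W·L/H = 3.741e-06 · 29.18 · 4.290 / 3.729e+09 = 1.256e-13 m³.

value=1.256e-13 m^3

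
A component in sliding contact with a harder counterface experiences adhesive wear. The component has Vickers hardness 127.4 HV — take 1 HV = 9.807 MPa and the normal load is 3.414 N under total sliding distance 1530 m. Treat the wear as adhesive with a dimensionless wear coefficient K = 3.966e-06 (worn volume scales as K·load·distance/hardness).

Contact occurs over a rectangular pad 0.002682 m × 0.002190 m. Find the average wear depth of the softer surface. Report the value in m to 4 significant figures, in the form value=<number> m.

value=2.823e-06 m

Intermediate values are printed rounded. All working math maintains exact precision; a lone final rounding to four significant digits.
Hardness H = 127.4 HV × 9.807 MPa/HV = 1249 MPa = 1.249e+09 Pa.
Contact area A = 0.002682 m × 0.002190 m = 5.874e-06 m².
Collected in SI base units: W = 3.414 N, H = 1.249e+09 Pa, K = 3.966e-06.
Archard volume V = K·W·L/H = 3.966e-06 · 3.414 · 1530 / 1.249e+09 = 1.658e-11 m³.
Mean wear depth h = V/A = 1.658e-11 / 5.874e-06 = 2.823e-06 m.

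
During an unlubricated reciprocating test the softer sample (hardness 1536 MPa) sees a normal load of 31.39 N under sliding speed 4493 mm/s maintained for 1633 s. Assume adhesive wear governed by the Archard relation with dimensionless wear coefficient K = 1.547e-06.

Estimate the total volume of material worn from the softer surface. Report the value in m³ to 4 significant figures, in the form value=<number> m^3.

value=2.320e-10 m^3

The algebra runs at full float precision, and shown intermediates are rounded. Rounded just once, at four significant figures.
Convert: Sliding speed v = 4493 mm/s = 4.493 m/s. Distance covered L = v·t = 4.493 m/s × 1633 s = 7337 m.
Convert: Hardness H = 1536 MPa = 1.536e+09 Pa.
Restated in SI base units: W = 31.39 N, H = 1.536e+09 Pa, K = 1.547e-06.
Archard volume V = K·W·L/H = 1.547e-06 · 31.39 · 7337 / 1.536e+09 = 2.320e-10 m³.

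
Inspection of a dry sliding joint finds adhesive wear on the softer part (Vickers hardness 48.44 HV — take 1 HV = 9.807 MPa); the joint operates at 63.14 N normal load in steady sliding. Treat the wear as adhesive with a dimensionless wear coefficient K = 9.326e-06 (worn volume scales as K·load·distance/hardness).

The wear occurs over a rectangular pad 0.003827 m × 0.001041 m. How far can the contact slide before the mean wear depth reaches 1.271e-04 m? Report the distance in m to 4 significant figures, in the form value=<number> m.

Intermediates appear rounded. All arithmetic maintains full float precision — one last rounding: four significant figures.
Hardness H = 48.44 HV × 9.807 MPa/HV = 475.1 MPa = 4.751e+08 Pa.
Contact area A = 0.003827 m × 0.001041 m = 3.984e-06 m².
Expressed in SI base units: W = 63.14 N, H = 4.751e+08 Pa, K = 9.326e-06.
Volume at the limit: V_lim = h_lim·A = 1.271e-04 · 3.984e-06 = 5.064e-10 m³.
Thus life L = V_lim·H/(K·W) = 5.064e-10 · 4.751e+08 / (9.326e-06 · 63.14) = 408.5 m.

value=408.5 m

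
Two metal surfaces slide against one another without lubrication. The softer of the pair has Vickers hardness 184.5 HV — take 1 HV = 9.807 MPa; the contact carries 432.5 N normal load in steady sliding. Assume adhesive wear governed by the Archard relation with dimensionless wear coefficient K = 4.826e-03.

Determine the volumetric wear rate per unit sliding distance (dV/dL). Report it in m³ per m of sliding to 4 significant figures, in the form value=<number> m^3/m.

value=1.154e-09 m^3/m

The computation runs at full float precision; intermediate values are displayed rounded, and a single final rounding to 4 significant figures.
Convert: Hardness H = 184.5 HV × 9.807 MPa/HV = 1809 MPa = 1.809e+09 Pa.
Working in SI base units: W = 432.5 N, H = 1.809e+09 Pa, K = 4.826e-03.
Wear rate dV/dL = K·W/H, so: 4.826e-03 · 432.5 / 1.809e+09 = 1.154e-09 m³/m.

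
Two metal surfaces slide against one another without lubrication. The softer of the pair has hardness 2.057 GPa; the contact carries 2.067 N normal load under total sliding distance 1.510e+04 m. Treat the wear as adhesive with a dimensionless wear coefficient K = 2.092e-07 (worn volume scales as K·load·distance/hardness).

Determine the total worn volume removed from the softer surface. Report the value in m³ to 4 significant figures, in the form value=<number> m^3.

value=3.174e-12 m^3

All working math holds exact precision, and quoted intermediates are rounded. Rounded just once: four significant digits.
Hardness H = 2.057 GPa = 2.057e+09 Pa.
In SI base units: W = 2.067 N, H = 2.057e+09 Pa, K = 2.092e-07.
Volume removed: V = K·W·L/H = 2.092e-07 · 2.067 · 1.510e+04 / 2.057e+09 = 3.174e-12 m³.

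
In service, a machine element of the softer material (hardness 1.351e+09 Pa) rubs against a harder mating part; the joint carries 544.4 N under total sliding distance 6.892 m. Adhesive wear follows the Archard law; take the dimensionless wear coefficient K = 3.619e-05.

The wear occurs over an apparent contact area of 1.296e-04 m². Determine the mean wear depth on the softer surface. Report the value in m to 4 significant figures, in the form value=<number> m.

value=7.755e-07 m

The algebra carries exact precision, and displayed values are rounded; a lone final rounding, at four significant digits.
In SI base units: W = 544.4 N, H = 1.351e+09 Pa, K = 3.619e-05.
Archard relation: V = K·W·L/H = 3.619e-05 · 544.4 · 6.892 / 1.351e+09 = 1.005e-10 m³.
Wear depth h = V/A = 1.005e-10 / 1.296e-04 = 7.755e-07 m.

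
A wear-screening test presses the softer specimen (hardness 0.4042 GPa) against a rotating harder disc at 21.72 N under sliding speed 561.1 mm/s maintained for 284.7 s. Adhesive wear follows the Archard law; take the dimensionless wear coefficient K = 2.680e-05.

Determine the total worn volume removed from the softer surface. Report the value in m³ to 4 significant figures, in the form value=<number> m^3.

Intermediate values appear rounded; the computation carries exact precision, and rounded just once to 4 significant figures.
Sliding speed v = 561.1 mm/s = 0.5611 m/s. Path length L = v·t = 0.5611 m/s × 284.7 s = 159.7 m.
Hardness H = 0.4042 GPa = 4.042e+08 Pa.
SI base units throughout: W = 21.72 N, H = 4.042e+08 Pa, K = 2.680e-05.
By Archard's law, V = K·W·L/H = 2.680e-05 · 21.72 · 159.7 / 4.042e+08 = 2.301e-10 m³.

value=2.301e-10 m^3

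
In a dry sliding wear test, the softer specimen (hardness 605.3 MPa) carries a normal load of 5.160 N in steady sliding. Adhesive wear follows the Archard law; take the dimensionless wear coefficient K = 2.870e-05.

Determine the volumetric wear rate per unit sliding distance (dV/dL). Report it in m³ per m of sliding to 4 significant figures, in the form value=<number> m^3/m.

The algebra maintains full precision, and intermediates appear rounded. Rounded just once, at four significant figures.
Hardness H = 605.3 MPa = 6.053e+08 Pa.
In SI base units, W = 5.160 N, H = 6.053e+08 Pa, K = 2.870e-05.
The wear rate dV/dL = K·W/H — distance-free: 2.870e-05 · 5.160 / 6.053e+08 = 2.447e-13 m³/m.

value=2.447e-13 m^3/m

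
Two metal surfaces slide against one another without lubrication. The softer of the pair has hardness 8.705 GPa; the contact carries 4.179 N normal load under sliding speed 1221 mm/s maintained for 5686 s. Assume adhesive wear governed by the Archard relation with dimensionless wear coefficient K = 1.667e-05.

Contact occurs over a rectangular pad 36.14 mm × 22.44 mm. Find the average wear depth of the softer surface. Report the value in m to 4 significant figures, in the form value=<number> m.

Every step keeps full float precision. Quoted intermediates are rounded — one final rounding, at 4 significant figures.
Sliding speed v = 1221 mm/s = 1.221 m/s. Sliding distance L = v·t = 1.221 m/s × 5686 s = 6943 m.
Hardness H = 8.705 GPa = 8.705e+09 Pa.
Pad sides 36.14 mm × 22.44 mm = 0.03614 m × 0.02244 m. Contact area A = 0.03614 m × 0.02244 m = 8.110e-04 m².
Working in SI base units: W = 4.179 N, H = 8.705e+09 Pa, K = 1.667e-05.
Volume removed: V = K·W·L/H = 1.667e-05 · 4.179 · 6943 / 8.705e+09 = 5.556e-11 m³.
Mean depth h = V/A = 5.556e-11 / 8.110e-04 = 6.851e-08 m.

value=6.851e-08 m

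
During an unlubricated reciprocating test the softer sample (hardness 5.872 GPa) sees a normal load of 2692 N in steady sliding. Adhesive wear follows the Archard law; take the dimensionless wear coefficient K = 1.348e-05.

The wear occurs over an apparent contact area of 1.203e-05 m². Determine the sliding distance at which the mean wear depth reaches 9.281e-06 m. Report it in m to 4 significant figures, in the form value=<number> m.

value=18.07 m

The computation holds full precision, and the intermediates are shown rounded, and one final rounding: 4 significant figures.
Hardness H = 5.872 GPa = 5.872e+09 Pa.
Restated in SI base units: W = 2692 N, H = 5.872e+09 Pa, K = 1.348e-05.
Limit volume V_lim = h_lim·A = 9.281e-06 · 1.203e-05 = 1.117e-10 m³.
Inverting, life L = V_lim·H/(K·W) = 1.117e-10 · 5.872e+09 / (1.348e-05 · 2692) = 18.07 m.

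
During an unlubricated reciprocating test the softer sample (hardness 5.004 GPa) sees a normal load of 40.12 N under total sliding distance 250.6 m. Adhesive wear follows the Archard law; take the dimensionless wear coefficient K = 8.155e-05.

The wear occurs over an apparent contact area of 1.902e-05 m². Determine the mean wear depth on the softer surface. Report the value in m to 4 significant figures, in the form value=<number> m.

value=8.615e-06 m

Intermediates are shown rounded — each operation keeps exact precision — a single final rounding, at 4 significant digits.
Convert: Hardness H = 5.004 GPa = 5.004e+09 Pa.
Collected in SI base units: W = 40.12 N, H = 5.004e+09 Pa, K = 8.155e-05.
Wear volume V = K·W·L/H = 8.155e-05 · 40.12 · 250.6 / 5.004e+09 = 1.639e-10 m³.
Wear depth h = V/A = 1.639e-10 / 1.902e-05 = 8.615e-06 m.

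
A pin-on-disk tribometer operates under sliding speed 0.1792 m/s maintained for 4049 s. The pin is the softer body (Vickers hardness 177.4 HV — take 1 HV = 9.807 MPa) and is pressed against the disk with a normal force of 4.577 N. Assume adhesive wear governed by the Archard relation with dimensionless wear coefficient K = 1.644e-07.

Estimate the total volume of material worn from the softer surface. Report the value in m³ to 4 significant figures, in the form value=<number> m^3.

value=3.138e-13 m^3

Displayed values are rounded; each operation holds full precision, and one last rounding: four significant figures.
Total distance L = v·t = 0.1792 m/s × 4049 s = 725.6 m.
Hardness H = 177.4 HV × 9.807 MPa/HV = 1740 MPa = 1.740e+09 Pa.
As SI base values: W = 4.577 N, H = 1.740e+09 Pa, K = 1.644e-07.
Worn volume V = K·W·L/H = 1.644e-07 · 4.577 · 725.6 / 1.740e+09 = 3.138e-13 m³.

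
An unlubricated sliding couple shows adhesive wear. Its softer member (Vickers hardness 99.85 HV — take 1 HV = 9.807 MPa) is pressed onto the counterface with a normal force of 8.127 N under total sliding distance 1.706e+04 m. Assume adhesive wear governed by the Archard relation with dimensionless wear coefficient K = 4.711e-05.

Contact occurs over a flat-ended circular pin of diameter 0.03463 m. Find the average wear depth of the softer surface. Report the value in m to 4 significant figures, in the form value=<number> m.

value=7.082e-06 m

Shown intermediates are rounded. Each operation holds full float precision. Rounded once at the end, at 4 significant digits.
Hardness H = 99.85 HV × 9.807 MPa/HV = 979.2 MPa = 9.792e+08 Pa.
Contact area A = π·d²/4 = π·(0.03463 m)²/4 = 9.419e-04 m².
Expressed in SI base units: W = 8.127 N, H = 9.792e+08 Pa, K = 4.711e-05.
By Archard's law, V = K·W·L/H = 4.711e-05 · 8.127 · 1.706e+04 / 9.792e+08 = 6.670e-09 m³.
Mean depth h = V/A = 6.670e-09 / 9.419e-04 = 7.082e-06 m.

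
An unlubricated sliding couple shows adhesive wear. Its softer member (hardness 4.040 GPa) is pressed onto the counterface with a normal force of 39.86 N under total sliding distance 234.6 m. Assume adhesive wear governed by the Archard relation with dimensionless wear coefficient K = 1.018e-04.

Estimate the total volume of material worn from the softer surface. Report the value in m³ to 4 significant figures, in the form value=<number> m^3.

All arithmetic keeps full float precision, and the intermediates are displayed rounded. Rounded just once: four significant digits.
Hardness H = 4.040 GPa = 4.040e+09 Pa.
Restated in SI base units: W = 39.86 N, H = 4.040e+09 Pa, K = 1.018e-04.
By Archard's law, V = K·W·L/H = 1.018e-04 · 39.86 · 234.6 / 4.040e+09 = 2.356e-10 m³.

value=2.356e-10 m^3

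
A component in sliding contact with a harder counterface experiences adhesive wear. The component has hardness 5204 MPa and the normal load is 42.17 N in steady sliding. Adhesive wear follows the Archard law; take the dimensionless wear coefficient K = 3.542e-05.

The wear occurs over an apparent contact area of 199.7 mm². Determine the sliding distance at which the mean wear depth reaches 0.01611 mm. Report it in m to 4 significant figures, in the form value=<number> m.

The intermediates are shown rounded — all arithmetic keeps exact precision; a lone final rounding to four significant digits.
Convert: Hardness H = 5204 MPa = 5.204e+09 Pa.
Convert: Contact area A = 199.7 mm² = 1.997e-04 m².
Convert: Depth limit h_lim = 0.01611 mm = 1.611e-05 m.
Working in SI base units: W = 42.17 N, H = 5.204e+09 Pa, K = 3.542e-05.
Limit volume V_lim = h_lim·A = 1.611e-05 · 1.997e-04 = 3.217e-09 m³.
Inverting, life L = V_lim·H/(K·W) = 3.217e-09 · 5.204e+09 / (3.542e-05 · 42.17) = 1.121e+04 m.

value=1.121e+04 m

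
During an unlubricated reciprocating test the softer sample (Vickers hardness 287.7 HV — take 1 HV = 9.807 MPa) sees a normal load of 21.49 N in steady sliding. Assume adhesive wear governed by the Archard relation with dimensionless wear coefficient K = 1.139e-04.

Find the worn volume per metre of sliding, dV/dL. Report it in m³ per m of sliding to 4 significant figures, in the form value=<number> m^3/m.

The intermediates are displayed rounded. The computation maintains full precision. Rounded once at the end: four significant digits.
Convert: Hardness H = 287.7 HV × 9.807 MPa/HV = 2821 MPa = 2.821e+09 Pa.
Expressed in SI base units: W = 21.49 N, H = 2.821e+09 Pa, K = 1.139e-04.
The wear rate dV/dL = K·W/H — distance-free: 1.139e-04 · 21.49 / 2.821e+09 = 8.675e-13 m³/m.

value=8.675e-13 m^3/m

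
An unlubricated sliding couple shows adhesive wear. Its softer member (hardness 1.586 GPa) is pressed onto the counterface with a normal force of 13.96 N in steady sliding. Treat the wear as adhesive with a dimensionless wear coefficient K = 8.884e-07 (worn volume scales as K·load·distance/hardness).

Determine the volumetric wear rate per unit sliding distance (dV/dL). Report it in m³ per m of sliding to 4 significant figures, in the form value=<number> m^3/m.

value=7.820e-15 m^3/m

Quoted intermediates are rounded; every step keeps full precision. Rounded just once to 4 significant digits.
Convert: Hardness H = 1.586 GPa = 1.586e+09 Pa.
SI base units throughout: W = 13.96 N, H = 1.586e+09 Pa, K = 8.884e-07.
Rate of wear dV/dL = K·W/H, so: 8.884e-07 · 13.96 / 1.586e+09 = 7.820e-15 m³/m.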